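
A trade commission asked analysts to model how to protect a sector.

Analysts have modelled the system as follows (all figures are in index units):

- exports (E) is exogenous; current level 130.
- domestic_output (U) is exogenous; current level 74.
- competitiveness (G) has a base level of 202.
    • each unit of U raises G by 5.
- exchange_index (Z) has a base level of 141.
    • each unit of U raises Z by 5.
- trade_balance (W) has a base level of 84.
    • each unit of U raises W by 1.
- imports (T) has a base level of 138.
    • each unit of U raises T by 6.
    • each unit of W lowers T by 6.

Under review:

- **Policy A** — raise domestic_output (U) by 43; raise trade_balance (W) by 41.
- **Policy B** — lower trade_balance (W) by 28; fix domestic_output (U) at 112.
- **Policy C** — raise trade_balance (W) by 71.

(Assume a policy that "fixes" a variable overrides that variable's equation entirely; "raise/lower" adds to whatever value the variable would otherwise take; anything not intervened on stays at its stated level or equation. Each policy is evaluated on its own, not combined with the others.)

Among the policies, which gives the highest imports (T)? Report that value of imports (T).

-198

Policy A (U + 43, W + 41):
  U = 74 + 43 = 117
  W = 84 + 117 (+41 from intervention) = 242
  T = 138 + 6·117 − 6·242 = -612
Policy B (W − 28, U := 112):
  U = 112
  W = 84 + 112 (−28 from intervention) = 168
  T = 138 + 6·112 − 6·168 = -198
Policy C (W + 71):
  U = 74
  W = 84 + 74 (+71 from intervention) = 229
  T = 138 + 6·74 − 6·229 = -792
Comparing — Policy A: T=-612, Policy B: T=-198, Policy C: T=-792. Highest is -198 (Policy B).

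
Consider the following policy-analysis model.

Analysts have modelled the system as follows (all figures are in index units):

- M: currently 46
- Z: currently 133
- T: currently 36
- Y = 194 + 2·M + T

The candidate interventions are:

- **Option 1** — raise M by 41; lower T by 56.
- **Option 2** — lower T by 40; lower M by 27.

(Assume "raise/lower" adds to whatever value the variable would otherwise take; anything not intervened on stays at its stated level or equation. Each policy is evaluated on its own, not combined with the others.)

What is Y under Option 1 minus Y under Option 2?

Option 1 (M + 41, T − 56):
  M = 46 + 41 = 87
  T = 36 − 56 = -20
  Y = 194 + 2·87 + (-20) = 348
Option 2 (T − 40, M − 27):
  M = 46 − 27 = 19
  T = 36 − 40 = -4
  Y = 194 + 2·19 + (-4) = 228
Y: 348 − 228 = 120

120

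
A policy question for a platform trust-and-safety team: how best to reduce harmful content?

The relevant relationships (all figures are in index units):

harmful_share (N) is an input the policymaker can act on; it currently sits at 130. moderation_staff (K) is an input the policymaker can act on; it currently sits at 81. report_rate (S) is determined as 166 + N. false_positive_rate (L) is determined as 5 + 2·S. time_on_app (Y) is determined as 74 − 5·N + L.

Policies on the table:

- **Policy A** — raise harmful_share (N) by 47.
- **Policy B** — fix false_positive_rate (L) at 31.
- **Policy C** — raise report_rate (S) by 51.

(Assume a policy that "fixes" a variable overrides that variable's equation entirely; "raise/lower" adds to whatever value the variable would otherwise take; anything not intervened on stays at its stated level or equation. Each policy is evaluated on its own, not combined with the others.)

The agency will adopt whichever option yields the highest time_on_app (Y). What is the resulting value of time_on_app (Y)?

Policy A (N + 47):
  N = 130 + 47 = 177
  S = 166 + 177 = 343
  L = 5 + 2·343 = 691
  Y = 74 − 5·177 + 691 = -120
Policy B (L := 31):
  N = 130
  S = 166 + 130 = 296
  L = 31
  Y = 74 − 5·130 + 31 = -545
Policy C (S + 51):
  N = 130
  S = 166 + 130 (+51 from intervention) = 347
  L = 5 + 2·347 = 699
  Y = 74 − 5·130 + 699 = 123
Comparing — Policy A: Y=-120, Policy B: Y=-545, Policy C: Y=123. Highest is 123 (Policy C).

123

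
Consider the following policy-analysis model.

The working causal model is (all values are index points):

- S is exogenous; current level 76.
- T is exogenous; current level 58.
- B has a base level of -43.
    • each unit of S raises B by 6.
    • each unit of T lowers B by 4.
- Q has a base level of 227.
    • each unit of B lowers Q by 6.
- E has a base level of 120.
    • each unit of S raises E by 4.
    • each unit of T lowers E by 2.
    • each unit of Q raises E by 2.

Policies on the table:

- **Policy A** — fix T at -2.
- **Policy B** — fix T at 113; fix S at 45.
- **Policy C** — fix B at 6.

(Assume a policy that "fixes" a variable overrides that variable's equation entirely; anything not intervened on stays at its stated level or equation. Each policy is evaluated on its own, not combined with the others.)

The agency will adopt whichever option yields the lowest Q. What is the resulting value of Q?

Policy A (T := -2):
  S = 76
  T = -2
  B = -43 + 6·76 − 4·(-2) = 421
  Q = 227 − 6·421 = -2299
Policy B (T := 113, S := 45):
  S = 45
  T = 113
  B = -43 + 6·45 − 4·113 = -225
  Q = 227 − 6·(-225) = 1577
Policy C (B := 6):
  S = 76
  T = 58
  B = 6
  Q = 227 − 6·6 = 191
Comparing — Policy A: Q=-2299, Policy B: Q=1577, Policy C: Q=191. Lowest is -2299 (Policy A).

-2299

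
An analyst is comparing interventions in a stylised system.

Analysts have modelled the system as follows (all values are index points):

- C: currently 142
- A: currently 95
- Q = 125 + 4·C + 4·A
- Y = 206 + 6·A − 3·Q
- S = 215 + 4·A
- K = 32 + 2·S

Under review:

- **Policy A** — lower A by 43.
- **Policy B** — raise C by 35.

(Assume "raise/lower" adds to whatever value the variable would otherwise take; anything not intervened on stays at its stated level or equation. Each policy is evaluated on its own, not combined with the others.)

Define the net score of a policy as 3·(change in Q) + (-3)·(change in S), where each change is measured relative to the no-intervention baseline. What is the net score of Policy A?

Baseline:
  C = 142
  A = 95
  Q = 125 + 4·142 + 4·95 = 1073
  S = 215 + 4·95 = 595
Policy A (A − 43):
  C = 142
  A = 95 − 43 = 52
  Q = 125 + 4·142 + 4·52 = 901
  S = 215 + 4·52 = 423
ΔQ = 901 − 1073 = -172; ΔS = 423 − 595 = -172
Score = 3·(-172) + (-3)·(-172) = 0

0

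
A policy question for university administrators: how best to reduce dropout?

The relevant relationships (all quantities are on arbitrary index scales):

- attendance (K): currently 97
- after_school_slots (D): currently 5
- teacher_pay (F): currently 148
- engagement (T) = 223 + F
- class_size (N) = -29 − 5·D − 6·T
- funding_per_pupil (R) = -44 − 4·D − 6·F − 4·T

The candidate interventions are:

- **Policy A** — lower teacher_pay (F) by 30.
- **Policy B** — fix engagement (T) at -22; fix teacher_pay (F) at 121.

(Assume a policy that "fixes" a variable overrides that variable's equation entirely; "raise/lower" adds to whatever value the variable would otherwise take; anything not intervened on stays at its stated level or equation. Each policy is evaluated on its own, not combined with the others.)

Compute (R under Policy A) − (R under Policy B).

-1434

Policy A (F − 30):
  D = 5
  F = 148 − 30 = 118
  T = 223 + 118 = 341
  R = -44 − 4·5 − 6·118 − 4·341 = -2136
Policy B (T := -22, F := 121):
  D = 5
  F = 121
  T = -22
  R = -44 − 4·5 − 6·121 − 4·(-22) = -702
R: -2136 − (-702) = -1434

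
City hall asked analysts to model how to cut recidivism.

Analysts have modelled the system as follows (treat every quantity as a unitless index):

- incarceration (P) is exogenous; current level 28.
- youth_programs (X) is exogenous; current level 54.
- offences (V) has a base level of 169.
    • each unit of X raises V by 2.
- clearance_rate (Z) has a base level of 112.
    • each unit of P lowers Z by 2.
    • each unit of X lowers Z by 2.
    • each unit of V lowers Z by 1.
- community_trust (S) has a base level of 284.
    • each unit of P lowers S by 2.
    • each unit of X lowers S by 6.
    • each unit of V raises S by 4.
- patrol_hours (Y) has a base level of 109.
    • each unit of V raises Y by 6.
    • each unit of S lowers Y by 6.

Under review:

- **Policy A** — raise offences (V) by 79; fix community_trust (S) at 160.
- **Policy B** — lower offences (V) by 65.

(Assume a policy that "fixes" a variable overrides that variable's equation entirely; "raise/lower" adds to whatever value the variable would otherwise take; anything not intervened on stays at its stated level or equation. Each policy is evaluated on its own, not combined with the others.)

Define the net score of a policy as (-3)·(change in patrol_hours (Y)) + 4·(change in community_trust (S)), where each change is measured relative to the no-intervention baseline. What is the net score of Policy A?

-20166

Baseline:
  P = 28
  X = 54
  V = 169 + 2·54 = 277
  S = 284 − 2·28 − 6·54 + 4·277 = 1012
  Y = 109 + 6·277 − 6·1012 = -4301
Policy A (V + 79, S := 160):
  P = 28
  X = 54
  V = 169 + 2·54 (+79 from intervention) = 356
  S = 160
  Y = 109 + 6·356 − 6·160 = 1285
ΔY = 1285 − (-4301) = 5586; ΔS = 160 − 1012 = -852
Score = (-3)·5586 + 4·(-852) = -20166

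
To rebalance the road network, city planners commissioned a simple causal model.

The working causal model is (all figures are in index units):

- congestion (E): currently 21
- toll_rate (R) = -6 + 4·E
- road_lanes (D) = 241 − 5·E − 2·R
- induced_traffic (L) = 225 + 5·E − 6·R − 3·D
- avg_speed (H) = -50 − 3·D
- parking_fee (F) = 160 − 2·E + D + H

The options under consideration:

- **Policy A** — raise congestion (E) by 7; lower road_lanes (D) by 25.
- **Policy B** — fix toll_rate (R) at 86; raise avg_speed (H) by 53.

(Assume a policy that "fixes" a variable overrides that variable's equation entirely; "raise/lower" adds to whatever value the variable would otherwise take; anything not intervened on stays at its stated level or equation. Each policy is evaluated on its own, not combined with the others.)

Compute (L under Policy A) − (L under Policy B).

Policy A (E + 7, D − 25):
  E = 21 + 7 = 28
  R = -6 + 4·28 = 106
  D = 241 − 5·28 − 2·106 (−25 from intervention) = -136
  L = 225 + 5·28 − 6·106 − 3·(-136) = 137
Policy B (R := 86, H + 53):
  E = 21
  R = 86
  D = 241 − 5·21 − 2·86 = -36
  L = 225 + 5·21 − 6·86 − 3·(-36) = -78
L: 137 − (-78) = 215

215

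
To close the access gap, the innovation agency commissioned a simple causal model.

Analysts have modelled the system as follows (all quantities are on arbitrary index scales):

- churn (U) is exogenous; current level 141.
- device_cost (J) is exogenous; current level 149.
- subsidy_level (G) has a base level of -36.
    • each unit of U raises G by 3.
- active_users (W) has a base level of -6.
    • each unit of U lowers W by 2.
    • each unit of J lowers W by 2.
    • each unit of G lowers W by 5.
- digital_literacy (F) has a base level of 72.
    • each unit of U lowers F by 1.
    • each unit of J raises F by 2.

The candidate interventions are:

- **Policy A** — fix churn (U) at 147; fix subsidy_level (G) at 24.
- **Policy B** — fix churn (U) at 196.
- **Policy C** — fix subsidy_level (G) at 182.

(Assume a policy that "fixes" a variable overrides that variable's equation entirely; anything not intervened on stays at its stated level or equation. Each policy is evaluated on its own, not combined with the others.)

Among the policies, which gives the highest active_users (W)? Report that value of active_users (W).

-718

Policy A (U := 147, G := 24):
  U = 147
  J = 149
  G = 24
  W = -6 − 2·147 − 2·149 − 5·24 = -718
Policy B (U := 196):
  U = 196
  J = 149
  G = -36 + 3·196 = 552
  W = -6 − 2·196 − 2·149 − 5·552 = -3456
Policy C (G := 182):
  U = 141
  J = 149
  G = 182
  W = -6 − 2·141 − 2·149 − 5·182 = -1496
Comparing — Policy A: W=-718, Policy B: W=-3456, Policy C: W=-1496. Highest is -718 (Policy A).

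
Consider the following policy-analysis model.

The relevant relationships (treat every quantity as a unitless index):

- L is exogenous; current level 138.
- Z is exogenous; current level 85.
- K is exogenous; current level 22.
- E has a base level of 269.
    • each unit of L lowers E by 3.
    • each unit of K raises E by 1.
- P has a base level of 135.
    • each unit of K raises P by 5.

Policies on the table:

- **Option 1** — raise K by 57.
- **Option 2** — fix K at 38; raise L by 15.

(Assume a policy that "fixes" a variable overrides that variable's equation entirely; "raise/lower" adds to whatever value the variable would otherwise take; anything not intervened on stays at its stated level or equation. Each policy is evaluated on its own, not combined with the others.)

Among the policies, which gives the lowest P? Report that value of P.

325

Option 1 (K + 57):
  K = 22 + 57 = 79
  P = 135 + 5·79 = 530
Option 2 (K := 38, L + 15):
  K = 38
  P = 135 + 5·38 = 325
Comparing — Option 1: P=530, Option 2: P=325. Lowest is 325 (Option 2).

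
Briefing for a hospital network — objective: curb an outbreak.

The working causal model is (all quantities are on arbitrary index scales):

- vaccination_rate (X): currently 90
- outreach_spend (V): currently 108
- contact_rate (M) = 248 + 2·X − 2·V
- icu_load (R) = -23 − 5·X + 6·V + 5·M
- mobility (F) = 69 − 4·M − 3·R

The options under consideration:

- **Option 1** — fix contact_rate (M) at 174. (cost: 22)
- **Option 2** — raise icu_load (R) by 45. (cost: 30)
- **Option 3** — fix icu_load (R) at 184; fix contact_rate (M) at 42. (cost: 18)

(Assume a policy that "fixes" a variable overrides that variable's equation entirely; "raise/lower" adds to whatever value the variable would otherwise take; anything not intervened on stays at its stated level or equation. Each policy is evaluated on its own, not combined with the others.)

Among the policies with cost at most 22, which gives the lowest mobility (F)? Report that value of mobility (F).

Option 1 (M := 174):
  X = 90
  V = 108
  M = 174
  R = -23 − 5·90 + 6·108 + 5·174 = 1045
  F = 69 − 4·174 − 3·1045 = -3762
Option 3 (R := 184, M := 42):
  X = 90
  V = 108
  M = 42
  R = 184
  F = 69 − 4·42 − 3·184 = -651
Comparing — Option 1: F=-3762, Option 3: F=-651. Lowest is -3762 (Option 1).

-3762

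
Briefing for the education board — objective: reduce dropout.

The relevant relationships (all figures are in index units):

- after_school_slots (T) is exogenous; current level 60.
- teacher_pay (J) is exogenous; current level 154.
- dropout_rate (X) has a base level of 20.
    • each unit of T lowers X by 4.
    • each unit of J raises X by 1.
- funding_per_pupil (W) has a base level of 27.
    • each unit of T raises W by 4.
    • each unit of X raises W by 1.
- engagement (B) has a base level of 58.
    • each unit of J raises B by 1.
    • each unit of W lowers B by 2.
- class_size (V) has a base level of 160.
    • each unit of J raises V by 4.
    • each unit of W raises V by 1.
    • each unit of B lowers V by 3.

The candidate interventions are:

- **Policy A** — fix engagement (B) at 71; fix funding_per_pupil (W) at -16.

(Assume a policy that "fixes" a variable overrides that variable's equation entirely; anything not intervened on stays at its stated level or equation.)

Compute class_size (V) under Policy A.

547

Policy A (B := 71, W := -16):
  T = 60
  J = 154
  X = 20 − 4·60 + 154 = -66
  W = -16
  B = 71
  V = 160 + 4·154 + (-16) − 3·71 = 547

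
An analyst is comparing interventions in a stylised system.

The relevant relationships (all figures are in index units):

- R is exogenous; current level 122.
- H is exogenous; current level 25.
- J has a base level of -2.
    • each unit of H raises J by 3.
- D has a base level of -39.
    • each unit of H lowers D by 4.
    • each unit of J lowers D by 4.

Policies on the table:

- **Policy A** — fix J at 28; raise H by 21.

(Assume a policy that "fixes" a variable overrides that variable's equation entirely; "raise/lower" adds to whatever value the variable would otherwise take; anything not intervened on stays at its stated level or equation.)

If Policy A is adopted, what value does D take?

-335

Policy A (J := 28, H + 21):
  H = 25 + 21 = 46
  J = 28
  D = -39 − 4·46 − 4·28 = -335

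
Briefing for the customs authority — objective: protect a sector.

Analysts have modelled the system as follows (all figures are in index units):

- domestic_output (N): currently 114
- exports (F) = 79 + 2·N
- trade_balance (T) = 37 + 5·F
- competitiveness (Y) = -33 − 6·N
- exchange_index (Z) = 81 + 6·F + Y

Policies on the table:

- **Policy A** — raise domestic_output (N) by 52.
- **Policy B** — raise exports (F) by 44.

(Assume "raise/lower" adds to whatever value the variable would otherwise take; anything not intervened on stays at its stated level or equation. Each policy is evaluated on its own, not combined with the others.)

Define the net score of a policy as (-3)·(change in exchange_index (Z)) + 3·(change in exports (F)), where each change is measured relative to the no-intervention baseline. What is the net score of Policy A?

-624

Baseline:
  N = 114
  F = 79 + 2·114 = 307
  Y = -33 − 6·114 = -717
  Z = 81 + 6·307 + (-717) = 1206
Policy A (N + 52):
  N = 114 + 52 = 166
  F = 79 + 2·166 = 411
  Y = -33 − 6·166 = -1029
  Z = 81 + 6·411 + (-1029) = 1518
ΔZ = 1518 − 1206 = 312; ΔF = 411 − 307 = 104
Score = (-3)·312 + 3·104 = -624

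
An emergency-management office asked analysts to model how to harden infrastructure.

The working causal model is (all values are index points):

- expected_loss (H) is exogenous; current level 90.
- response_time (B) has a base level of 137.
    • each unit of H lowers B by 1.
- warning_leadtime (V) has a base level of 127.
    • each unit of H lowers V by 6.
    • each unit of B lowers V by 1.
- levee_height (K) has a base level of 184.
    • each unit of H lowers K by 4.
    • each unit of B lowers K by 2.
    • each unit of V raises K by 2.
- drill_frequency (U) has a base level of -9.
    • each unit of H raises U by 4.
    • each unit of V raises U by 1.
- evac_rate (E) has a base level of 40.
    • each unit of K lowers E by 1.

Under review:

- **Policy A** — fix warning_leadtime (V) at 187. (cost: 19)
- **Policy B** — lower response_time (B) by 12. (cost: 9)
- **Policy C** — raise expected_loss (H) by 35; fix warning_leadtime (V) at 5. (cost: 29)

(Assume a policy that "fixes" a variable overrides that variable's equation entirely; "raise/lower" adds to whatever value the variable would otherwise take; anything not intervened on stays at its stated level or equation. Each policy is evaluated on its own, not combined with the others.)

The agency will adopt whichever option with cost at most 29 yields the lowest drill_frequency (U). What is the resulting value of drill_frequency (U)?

Policy A (V := 187):
  H = 90
  B = 137 − 90 = 47
  V = 187
  U = -9 + 4·90 + 187 = 538
Policy B (B − 12):
  H = 90
  B = 137 − 90 (−12 from intervention) = 35
  V = 127 − 6·90 − 35 = -448
  U = -9 + 4·90 + (-448) = -97
Policy C (H + 35, V := 5):
  H = 90 + 35 = 125
  B = 137 − 125 = 12
  V = 5
  U = -9 + 4·125 + 5 = 496
Comparing — Policy A: U=538, Policy B: U=-97, Policy C: U=496. Lowest is -97 (Policy B).

-97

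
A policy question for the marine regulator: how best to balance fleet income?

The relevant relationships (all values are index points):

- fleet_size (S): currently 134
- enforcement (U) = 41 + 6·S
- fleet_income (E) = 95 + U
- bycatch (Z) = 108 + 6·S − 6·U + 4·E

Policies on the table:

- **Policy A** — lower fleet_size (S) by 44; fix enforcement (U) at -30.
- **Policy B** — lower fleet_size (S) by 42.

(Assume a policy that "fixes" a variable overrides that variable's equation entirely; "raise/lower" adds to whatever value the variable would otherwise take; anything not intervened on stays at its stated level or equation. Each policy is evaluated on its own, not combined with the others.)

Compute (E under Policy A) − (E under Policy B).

Policy A (S − 44, U := -30):
  S = 134 − 44 = 90
  U = -30
  E = 95 + (-30) = 65
Policy B (S − 42):
  S = 134 − 42 = 92
  U = 41 + 6·92 = 593
  E = 95 + 593 = 688
E: 65 − 688 = -623

-623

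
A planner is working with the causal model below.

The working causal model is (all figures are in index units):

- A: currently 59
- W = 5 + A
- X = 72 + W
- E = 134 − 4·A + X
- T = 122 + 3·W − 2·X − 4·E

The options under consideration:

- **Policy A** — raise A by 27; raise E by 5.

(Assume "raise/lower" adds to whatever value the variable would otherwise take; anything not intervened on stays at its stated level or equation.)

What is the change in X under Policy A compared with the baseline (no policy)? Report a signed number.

Baseline:
  A = 59
  W = 5 + 59 = 64
  X = 72 + 64 = 136
Policy A (A + 27, E + 5):
  A = 59 + 27 = 86
  W = 5 + 86 = 91
  X = 72 + 91 = 163
Change in X: 163 − 136 = 27

27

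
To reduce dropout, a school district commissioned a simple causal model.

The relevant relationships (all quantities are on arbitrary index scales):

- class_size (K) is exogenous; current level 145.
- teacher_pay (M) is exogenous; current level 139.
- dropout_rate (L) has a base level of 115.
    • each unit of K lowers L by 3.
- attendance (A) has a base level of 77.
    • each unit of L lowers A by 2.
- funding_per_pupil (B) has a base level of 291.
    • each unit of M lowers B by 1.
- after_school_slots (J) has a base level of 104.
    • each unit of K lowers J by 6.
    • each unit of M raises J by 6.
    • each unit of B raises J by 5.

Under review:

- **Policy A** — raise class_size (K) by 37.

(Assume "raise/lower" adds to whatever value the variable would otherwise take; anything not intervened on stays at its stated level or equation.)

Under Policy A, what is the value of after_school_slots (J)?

606

Policy A (K + 37):
  K = 145 + 37 = 182
  M = 139
  B = 291 − 139 = 152
  J = 104 − 6·182 + 6·139 + 5·152 = 606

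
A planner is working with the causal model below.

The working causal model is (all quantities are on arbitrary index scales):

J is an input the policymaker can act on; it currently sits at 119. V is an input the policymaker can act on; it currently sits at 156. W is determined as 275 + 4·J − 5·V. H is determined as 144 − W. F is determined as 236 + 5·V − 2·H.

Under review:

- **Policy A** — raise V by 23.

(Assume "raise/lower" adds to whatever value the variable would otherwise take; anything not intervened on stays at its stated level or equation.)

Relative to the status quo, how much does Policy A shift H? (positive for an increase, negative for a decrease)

Baseline:
  J = 119
  V = 156
  W = 275 + 4·119 − 5·156 = -29
  H = 144 − (-29) = 173
Policy A (V + 23):
  J = 119
  V = 156 + 23 = 179
  W = 275 + 4·119 − 5·179 = -144
  H = 144 − (-144) = 288
Change in H: 288 − 173 = 115

115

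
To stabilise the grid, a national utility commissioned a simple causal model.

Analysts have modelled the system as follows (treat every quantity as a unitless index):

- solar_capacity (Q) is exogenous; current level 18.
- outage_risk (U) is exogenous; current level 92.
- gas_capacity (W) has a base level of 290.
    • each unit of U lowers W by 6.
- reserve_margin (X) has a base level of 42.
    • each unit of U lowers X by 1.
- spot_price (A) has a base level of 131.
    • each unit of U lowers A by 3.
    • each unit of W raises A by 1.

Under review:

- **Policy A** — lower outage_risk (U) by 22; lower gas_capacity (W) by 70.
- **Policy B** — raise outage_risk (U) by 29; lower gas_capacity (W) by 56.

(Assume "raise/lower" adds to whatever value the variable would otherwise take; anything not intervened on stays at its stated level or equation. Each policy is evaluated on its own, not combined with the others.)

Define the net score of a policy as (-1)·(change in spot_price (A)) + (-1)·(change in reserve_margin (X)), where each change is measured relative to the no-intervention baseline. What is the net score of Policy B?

Baseline:
  U = 92
  W = 290 − 6·92 = -262
  X = 42 − 92 = -50
  A = 131 − 3·92 + (-262) = -407
Policy B (U + 29, W − 56):
  U = 92 + 29 = 121
  W = 290 − 6·121 (−56 from intervention) = -492
  X = 42 − 121 = -79
  A = 131 − 3·121 + (-492) = -724
ΔA = -724 − (-407) = -317; ΔX = -79 − (-50) = -29
Score = (-1)·(-317) + (-1)·(-29) = 346

346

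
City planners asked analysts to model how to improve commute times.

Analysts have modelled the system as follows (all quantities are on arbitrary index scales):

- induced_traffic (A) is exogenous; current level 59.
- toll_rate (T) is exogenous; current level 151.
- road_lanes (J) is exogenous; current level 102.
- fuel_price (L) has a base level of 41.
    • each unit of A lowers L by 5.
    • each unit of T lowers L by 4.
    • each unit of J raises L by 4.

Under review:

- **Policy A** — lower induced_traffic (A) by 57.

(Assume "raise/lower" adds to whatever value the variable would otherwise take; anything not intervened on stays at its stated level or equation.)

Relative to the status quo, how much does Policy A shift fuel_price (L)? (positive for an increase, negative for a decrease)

285

Baseline:
  A = 59
  T = 151
  J = 102
  L = 41 − 5·59 − 4·151 + 4·102 = -450
Policy A (A − 57):
  A = 59 − 57 = 2
  T = 151
  J = 102
  L = 41 − 5·2 − 4·151 + 4·102 = -165
Change in L: -165 − (-450) = 285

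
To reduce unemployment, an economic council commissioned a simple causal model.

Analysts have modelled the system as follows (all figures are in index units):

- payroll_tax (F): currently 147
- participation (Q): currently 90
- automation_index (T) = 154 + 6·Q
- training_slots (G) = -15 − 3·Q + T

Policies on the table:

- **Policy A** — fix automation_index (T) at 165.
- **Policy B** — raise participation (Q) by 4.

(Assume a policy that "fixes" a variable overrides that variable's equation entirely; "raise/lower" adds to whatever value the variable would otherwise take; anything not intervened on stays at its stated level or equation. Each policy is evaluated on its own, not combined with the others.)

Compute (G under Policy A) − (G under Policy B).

-541

Policy A (T := 165):
  Q = 90
  T = 165
  G = -15 − 3·90 + 165 = -120
Policy B (Q + 4):
  Q = 90 + 4 = 94
  T = 154 + 6·94 = 718
  G = -15 − 3·94 + 718 = 421
G: -120 − 421 = -541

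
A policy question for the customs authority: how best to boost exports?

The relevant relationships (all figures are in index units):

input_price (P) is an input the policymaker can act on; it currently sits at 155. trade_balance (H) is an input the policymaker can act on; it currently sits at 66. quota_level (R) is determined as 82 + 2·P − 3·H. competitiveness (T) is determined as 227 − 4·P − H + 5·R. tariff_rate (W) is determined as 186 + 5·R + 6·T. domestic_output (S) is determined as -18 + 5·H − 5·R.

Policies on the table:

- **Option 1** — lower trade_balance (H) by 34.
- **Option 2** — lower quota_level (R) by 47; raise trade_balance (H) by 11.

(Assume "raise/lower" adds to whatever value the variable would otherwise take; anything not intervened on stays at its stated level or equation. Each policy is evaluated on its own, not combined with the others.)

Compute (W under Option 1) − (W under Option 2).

Option 1 (H − 34):
  P = 155
  H = 66 − 34 = 32
  R = 82 + 2·155 − 3·32 = 296
  T = 227 − 4·155 − 32 + 5·296 = 1055
  W = 186 + 5·296 + 6·1055 = 7996
Option 2 (R − 47, H + 11):
  P = 155
  H = 66 + 11 = 77
  R = 82 + 2·155 − 3·77 (−47 from intervention) = 114
  T = 227 − 4·155 − 77 + 5·114 = 100
  W = 186 + 5·114 + 6·100 = 1356
W: 7996 − 1356 = 6640

6640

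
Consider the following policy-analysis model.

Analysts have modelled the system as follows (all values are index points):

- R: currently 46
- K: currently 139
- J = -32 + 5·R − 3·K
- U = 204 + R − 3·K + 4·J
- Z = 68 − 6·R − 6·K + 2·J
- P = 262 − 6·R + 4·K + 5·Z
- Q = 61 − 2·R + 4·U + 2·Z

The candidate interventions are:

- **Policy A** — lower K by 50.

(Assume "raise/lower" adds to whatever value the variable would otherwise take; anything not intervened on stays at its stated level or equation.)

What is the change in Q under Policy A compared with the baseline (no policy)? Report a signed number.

Baseline:
  R = 46
  K = 139
  J = -32 + 5·46 − 3·139 = -219
  U = 204 + 46 − 3·139 + 4·(-219) = -1043
  Z = 68 − 6·46 − 6·139 + 2·(-219) = -1480
  Q = 61 − 2·46 + 4·(-1043) + 2·(-1480) = -7163
Policy A (K − 50):
  R = 46
  K = 139 − 50 = 89
  J = -32 + 5·46 − 3·89 = -69
  U = 204 + 46 − 3·89 + 4·(-69) = -293
  Z = 68 − 6·46 − 6·89 + 2·(-69) = -880
  Q = 61 − 2·46 + 4·(-293) + 2·(-880) = -2963
Change in Q: -2963 − (-7163) = 4200

4200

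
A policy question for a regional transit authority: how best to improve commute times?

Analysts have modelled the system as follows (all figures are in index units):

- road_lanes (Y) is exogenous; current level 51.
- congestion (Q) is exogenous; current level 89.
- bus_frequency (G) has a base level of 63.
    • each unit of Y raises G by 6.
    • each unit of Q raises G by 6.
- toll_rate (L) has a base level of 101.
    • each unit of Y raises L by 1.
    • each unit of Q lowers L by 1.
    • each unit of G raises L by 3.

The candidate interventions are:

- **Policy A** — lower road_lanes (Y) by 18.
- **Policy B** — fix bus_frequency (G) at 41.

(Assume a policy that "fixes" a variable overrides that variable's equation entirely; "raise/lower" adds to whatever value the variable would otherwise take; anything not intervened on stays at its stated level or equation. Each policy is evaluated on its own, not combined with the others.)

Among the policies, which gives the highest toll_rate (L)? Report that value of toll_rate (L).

Policy A (Y − 18):
  Y = 51 − 18 = 33
  Q = 89
  G = 63 + 6·33 + 6·89 = 795
  L = 101 + 33 − 89 + 3·795 = 2430
Policy B (G := 41):
  Y = 51
  Q = 89
  G = 41
  L = 101 + 51 − 89 + 3·41 = 186
Comparing — Policy A: L=2430, Policy B: L=186. Highest is 2430 (Policy A).

2430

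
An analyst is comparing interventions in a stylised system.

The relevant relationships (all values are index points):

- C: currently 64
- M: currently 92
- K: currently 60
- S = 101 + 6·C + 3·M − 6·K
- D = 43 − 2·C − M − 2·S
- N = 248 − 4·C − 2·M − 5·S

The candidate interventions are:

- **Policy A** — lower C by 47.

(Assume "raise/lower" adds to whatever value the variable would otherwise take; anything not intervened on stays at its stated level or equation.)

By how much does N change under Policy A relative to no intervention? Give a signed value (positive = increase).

1598

Baseline:
  C = 64
  M = 92
  K = 60
  S = 101 + 6·64 + 3·92 − 6·60 = 401
  N = 248 − 4·64 − 2·92 − 5·401 = -2197
Policy A (C − 47):
  C = 64 − 47 = 17
  M = 92
  K = 60
  S = 101 + 6·17 + 3·92 − 6·60 = 119
  N = 248 − 4·17 − 2·92 − 5·119 = -599
Change in N: -599 − (-2197) = 1598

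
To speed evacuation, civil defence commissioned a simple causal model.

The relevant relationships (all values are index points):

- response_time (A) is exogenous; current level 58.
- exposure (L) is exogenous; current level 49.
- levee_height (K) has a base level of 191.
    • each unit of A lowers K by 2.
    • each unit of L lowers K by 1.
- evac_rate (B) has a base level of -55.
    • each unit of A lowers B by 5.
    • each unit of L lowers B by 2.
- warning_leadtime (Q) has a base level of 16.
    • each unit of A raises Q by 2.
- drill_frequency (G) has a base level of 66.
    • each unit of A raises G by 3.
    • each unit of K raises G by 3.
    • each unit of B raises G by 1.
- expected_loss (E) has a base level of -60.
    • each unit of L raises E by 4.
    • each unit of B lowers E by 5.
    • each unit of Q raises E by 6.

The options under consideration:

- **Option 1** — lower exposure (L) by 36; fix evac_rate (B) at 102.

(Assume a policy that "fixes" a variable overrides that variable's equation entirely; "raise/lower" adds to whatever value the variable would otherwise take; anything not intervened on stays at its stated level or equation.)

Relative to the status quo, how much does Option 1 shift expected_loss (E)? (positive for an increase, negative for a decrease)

Baseline:
  A = 58
  L = 49
  B = -55 − 5·58 − 2·49 = -443
  Q = 16 + 2·58 = 132
  E = -60 + 4·49 − 5·(-443) + 6·132 = 3143
Option 1 (L − 36, B := 102):
  A = 58
  L = 49 − 36 = 13
  B = 102
  Q = 16 + 2·58 = 132
  E = -60 + 4·13 − 5·102 + 6·132 = 274
Change in E: 274 − 3143 = -2869

-2869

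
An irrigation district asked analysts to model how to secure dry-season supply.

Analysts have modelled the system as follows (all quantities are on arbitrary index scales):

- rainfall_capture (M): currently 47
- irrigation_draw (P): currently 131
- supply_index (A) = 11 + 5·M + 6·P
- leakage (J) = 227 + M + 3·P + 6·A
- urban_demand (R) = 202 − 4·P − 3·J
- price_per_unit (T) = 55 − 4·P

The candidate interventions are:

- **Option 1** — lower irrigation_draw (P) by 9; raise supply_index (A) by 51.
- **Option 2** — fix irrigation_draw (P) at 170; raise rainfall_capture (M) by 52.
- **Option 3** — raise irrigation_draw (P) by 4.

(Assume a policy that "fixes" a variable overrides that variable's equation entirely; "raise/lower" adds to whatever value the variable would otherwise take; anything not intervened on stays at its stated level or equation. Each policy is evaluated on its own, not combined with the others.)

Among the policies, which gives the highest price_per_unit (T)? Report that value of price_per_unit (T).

-433

Option 1 (P − 9, A + 51):
  P = 131 − 9 = 122
  T = 55 − 4·122 = -433
Option 2 (P := 170, M + 52):
  P = 170
  T = 55 − 4·170 = -625
Option 3 (P + 4):
  P = 131 + 4 = 135
  T = 55 − 4·135 = -485
Comparing — Option 1: T=-433, Option 2: T=-625, Option 3: T=-485. Highest is -433 (Option 1).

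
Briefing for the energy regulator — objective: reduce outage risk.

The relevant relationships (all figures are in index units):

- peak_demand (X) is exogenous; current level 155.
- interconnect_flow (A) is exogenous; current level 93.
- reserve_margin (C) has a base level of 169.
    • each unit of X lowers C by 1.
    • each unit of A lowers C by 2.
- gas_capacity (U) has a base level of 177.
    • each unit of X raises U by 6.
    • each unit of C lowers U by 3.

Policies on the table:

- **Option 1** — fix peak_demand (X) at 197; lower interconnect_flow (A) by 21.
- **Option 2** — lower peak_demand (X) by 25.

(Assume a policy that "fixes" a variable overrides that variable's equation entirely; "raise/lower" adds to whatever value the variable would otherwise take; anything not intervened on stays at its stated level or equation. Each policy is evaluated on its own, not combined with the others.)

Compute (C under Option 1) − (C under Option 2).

-25

Option 1 (X := 197, A − 21):
  X = 197
  A = 93 − 21 = 72
  C = 169 − 197 − 2·72 = -172
Option 2 (X − 25):
  X = 155 − 25 = 130
  A = 93
  C = 169 − 130 − 2·93 = -147
C: -172 − (-147) = -25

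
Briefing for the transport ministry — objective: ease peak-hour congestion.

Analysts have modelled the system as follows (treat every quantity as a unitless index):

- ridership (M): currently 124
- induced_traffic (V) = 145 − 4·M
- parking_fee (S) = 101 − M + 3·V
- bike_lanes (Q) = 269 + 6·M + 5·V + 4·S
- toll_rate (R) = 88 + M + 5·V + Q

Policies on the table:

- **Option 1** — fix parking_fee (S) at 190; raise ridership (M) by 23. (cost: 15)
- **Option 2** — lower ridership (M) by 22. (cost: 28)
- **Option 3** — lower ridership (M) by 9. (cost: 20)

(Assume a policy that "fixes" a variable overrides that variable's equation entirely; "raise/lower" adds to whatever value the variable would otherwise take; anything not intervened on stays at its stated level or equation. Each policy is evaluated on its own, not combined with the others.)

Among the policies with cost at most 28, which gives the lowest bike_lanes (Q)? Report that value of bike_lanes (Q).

Option 1 (S := 190, M + 23):
  M = 124 + 23 = 147
  V = 145 − 4·147 = -443
  S = 190
  Q = 269 + 6·147 + 5·(-443) + 4·190 = -304
Option 2 (M − 22):
  M = 124 − 22 = 102
  V = 145 − 4·102 = -263
  S = 101 − 102 + 3·(-263) = -790
  Q = 269 + 6·102 + 5·(-263) + 4·(-790) = -3594
Option 3 (M − 9):
  M = 124 − 9 = 115
  V = 145 − 4·115 = -315
  S = 101 − 115 + 3·(-315) = -959
  Q = 269 + 6·115 + 5·(-315) + 4·(-959) = -4452
Comparing — Option 1: Q=-304, Option 2: Q=-3594, Option 3: Q=-4452. Lowest is -4452 (Option 3).

-4452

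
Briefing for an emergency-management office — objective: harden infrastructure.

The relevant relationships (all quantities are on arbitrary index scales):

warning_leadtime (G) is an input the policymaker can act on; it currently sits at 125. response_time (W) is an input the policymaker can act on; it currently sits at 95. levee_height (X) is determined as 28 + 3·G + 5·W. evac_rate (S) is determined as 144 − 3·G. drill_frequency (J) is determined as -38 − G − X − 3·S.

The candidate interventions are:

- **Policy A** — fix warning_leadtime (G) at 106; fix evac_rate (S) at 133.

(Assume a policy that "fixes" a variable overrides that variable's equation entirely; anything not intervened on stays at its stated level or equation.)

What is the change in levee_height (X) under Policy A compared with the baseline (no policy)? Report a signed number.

Baseline:
  G = 125
  W = 95
  X = 28 + 3·125 + 5·95 = 878
Policy A (G := 106, S := 133):
  G = 106
  W = 95
  X = 28 + 3·106 + 5·95 = 821
Change in X: 821 − 878 = -57

-57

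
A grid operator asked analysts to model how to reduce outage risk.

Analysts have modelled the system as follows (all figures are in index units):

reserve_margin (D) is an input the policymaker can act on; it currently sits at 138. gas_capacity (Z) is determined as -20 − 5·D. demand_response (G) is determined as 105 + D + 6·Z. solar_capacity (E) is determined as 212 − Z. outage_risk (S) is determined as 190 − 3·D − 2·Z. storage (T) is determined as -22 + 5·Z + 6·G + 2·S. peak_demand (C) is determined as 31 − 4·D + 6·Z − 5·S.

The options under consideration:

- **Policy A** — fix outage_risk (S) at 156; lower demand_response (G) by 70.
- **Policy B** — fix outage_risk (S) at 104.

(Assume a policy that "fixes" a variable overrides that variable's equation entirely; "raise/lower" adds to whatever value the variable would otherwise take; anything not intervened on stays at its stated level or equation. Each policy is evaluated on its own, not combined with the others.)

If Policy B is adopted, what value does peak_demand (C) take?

Policy B (S := 104):
  D = 138
  Z = -20 − 5·138 = -710
  S = 104
  C = 31 − 4·138 + 6·(-710) − 5·104 = -5301

-5301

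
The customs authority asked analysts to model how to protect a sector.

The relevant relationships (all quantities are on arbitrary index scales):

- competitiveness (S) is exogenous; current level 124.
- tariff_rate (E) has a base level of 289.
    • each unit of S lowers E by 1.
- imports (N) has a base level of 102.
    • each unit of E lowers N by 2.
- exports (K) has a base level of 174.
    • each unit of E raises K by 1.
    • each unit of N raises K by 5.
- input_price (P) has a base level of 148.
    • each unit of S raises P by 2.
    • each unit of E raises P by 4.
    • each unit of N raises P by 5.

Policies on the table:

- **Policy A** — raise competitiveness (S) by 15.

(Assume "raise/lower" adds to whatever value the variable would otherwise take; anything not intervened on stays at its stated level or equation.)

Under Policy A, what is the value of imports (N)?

-198

Policy A (S + 15):
  S = 124 + 15 = 139
  E = 289 − 139 = 150
  N = 102 − 2·150 = -198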